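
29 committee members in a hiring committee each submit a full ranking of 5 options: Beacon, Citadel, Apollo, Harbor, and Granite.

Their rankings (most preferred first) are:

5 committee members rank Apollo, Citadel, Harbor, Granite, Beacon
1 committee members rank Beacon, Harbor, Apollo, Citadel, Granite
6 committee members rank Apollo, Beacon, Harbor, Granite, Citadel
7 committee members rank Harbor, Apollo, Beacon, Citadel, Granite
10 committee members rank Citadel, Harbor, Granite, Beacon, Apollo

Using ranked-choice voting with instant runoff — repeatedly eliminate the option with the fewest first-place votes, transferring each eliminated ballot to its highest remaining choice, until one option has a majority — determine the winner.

Apollo

Round 1: Apollo 11, Citadel 10, Harbor 7, Beacon 1, Granite 0. Granite has the fewest and is eliminated.
Round 2: Apollo 11, Citadel 10, Harbor 7, Beacon 1. Beacon has the fewest and is eliminated.
Round 3: Apollo 11, Citadel 10, Harbor 8. Harbor has the fewest and is eliminated.
Round 4: Apollo 19, Citadel 10. Apollo has a majority.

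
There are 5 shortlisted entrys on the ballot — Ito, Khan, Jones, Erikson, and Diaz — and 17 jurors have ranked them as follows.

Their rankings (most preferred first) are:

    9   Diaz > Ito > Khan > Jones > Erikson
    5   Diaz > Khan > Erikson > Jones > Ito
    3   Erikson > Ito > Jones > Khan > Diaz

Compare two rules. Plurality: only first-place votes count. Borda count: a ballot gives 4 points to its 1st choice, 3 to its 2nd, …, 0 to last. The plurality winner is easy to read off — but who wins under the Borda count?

Diaz

Plurality first-place counts: Ito 0, Khan 0, Jones 0, Erikson 3, Diaz 14 → Diaz.
Borda totals: Ito 36, Khan 36, Jones 20, Erikson 22, Diaz 56 → Diaz.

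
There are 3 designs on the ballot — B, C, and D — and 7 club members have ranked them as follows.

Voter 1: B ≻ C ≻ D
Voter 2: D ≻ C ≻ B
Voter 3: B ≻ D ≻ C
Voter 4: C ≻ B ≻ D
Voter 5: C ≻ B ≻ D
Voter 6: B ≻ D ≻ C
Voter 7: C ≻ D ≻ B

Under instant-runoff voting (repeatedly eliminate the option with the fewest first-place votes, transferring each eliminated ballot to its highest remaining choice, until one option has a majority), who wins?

Round 1: B 3, C 3, D 1. D has the fewest and is eliminated.
Round 2: C 4, B 3. C has a majority.

C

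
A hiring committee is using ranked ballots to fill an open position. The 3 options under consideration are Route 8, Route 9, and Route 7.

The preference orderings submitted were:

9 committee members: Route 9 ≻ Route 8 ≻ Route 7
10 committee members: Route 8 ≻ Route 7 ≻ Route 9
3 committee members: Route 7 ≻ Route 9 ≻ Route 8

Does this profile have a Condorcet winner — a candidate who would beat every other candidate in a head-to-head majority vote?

Head-to-head results (22 voters total):
Route 8 vs Route 9: Route 9 wins 12–10.
Route 8 vs Route 7: Route 8 wins 19–3.
Route 9 vs Route 7: Route 7 wins 13–9.
No candidate beats all others: Route 8 beats Route 7 beats Route 9 beats Route 8, a majority cycle.

No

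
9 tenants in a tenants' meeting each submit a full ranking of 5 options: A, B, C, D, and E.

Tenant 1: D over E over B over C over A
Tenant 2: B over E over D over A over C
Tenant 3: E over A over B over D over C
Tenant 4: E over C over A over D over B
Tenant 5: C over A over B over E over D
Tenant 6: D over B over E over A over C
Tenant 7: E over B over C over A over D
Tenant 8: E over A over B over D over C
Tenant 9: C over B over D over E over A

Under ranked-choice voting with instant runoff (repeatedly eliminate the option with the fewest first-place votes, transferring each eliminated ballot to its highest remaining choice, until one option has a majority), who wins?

Round 1: E 4, C 2, D 2, B 1, A 0. A has the fewest and is eliminated.
Round 2: E 4, C 2, D 2, B 1. B has the fewest and is eliminated.
Round 3: E 5, C 2, D 2. E has a majority.

E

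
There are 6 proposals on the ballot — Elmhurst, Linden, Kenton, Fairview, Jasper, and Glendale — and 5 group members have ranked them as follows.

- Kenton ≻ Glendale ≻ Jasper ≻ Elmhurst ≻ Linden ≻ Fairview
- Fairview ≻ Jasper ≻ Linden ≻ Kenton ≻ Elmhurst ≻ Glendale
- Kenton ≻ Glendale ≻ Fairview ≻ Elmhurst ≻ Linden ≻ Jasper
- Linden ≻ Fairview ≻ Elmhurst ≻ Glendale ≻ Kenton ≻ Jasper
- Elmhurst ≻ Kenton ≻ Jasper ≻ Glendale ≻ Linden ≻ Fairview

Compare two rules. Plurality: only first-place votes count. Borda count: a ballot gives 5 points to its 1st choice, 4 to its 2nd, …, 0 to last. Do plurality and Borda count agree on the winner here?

Yes

Plurality first-place counts: Elmhurst 1, Linden 1, Kenton 2, Fairview 1, Jasper 0, Glendale 0 → Kenton.
Borda totals: Elmhurst 13, Linden 11, Kenton 17, Fairview 12, Jasper 10, Glendale 12 → Kenton.
The two rules agree on Kenton.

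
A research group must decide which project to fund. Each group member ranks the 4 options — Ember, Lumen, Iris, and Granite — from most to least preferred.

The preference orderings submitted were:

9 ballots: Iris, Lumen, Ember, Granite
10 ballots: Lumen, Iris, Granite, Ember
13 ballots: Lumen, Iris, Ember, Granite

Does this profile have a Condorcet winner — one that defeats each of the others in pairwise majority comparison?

Head-to-head results (32 voters total):
Ember vs Lumen: Lumen wins 32–0.
Ember vs Iris: Iris wins 32–0.
Ember vs Granite: Ember wins 22–10.
Lumen vs Iris: Lumen wins 23–9.
Lumen vs Granite: Lumen wins 32–0.
Iris vs Granite: Iris wins 32–0.
Lumen beats each rival — Ember (32–0), Iris (23–9), Granite (32–0) — so Lumen is the Condorcet winner.

Yes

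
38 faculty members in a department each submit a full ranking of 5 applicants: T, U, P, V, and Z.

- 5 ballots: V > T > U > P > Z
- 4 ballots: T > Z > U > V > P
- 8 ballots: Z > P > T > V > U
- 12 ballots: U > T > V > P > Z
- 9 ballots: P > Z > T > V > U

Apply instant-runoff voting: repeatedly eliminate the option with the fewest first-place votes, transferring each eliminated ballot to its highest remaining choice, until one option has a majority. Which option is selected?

Z

Round 1: U 12, P 9, Z 8, V 5, T 4. T has the fewest and is eliminated.
Round 2: U 12, Z 12, P 9, V 5. V has the fewest and is eliminated.
Round 3: U 17, Z 12, P 9. P has the fewest and is eliminated.
Round 4: Z 21, U 17. Z has a majority.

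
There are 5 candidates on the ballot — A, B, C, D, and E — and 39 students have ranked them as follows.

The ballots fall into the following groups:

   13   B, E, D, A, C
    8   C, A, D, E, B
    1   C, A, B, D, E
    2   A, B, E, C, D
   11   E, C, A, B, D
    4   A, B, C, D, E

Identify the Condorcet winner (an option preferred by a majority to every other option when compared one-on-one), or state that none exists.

There is no Condorcet winner

Head-to-head results (39 voters total):
A vs B: A wins 26–13.
A vs C: C wins 20–19.
A vs D: A wins 26–13.
A vs E: E wins 24–15.
B vs C: C wins 20–19.
B vs D: B wins 31–8.
B vs E: B wins 20–19.
C vs D: C wins 26–13.
C vs E: E wins 26–13.
D vs E: E wins 26–13.
No candidate beats all others: A beats B beats E beats A, a majority cycle.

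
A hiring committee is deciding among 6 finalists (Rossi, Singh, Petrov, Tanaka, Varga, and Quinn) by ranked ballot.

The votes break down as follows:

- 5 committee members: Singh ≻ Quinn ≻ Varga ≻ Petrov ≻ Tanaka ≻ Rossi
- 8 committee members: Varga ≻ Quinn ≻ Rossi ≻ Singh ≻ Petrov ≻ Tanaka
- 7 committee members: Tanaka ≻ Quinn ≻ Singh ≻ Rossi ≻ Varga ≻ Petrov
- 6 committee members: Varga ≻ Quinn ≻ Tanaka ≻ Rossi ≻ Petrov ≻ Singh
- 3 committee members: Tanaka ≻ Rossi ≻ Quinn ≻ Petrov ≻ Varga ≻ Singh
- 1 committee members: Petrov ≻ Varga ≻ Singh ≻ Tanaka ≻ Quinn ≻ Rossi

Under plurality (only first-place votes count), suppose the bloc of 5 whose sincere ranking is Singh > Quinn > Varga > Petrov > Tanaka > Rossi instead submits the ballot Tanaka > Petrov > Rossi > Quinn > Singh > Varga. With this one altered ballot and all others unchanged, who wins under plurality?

Tanaka

First-place totals with the altered ballot: Rossi 0, Singh 0, Petrov 1, Tanaka 15, Varga 14, Quinn 0.
The switch changes the winner from Varga to Tanaka.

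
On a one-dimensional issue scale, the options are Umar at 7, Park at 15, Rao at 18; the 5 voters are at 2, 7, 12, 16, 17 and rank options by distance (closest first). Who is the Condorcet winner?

Park

With single-peaked preferences on a line, the Condorcet winner is the candidate closest to the median voter.
The median voter (position 12) is closest to Park at 15.
Check: Park vs Rao — voters closer to Park: 4 of 5.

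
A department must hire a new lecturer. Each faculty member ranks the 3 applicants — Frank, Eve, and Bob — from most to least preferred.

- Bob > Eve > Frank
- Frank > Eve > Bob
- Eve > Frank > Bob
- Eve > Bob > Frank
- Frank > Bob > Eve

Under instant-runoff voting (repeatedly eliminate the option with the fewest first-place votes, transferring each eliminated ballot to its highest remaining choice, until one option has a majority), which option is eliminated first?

Round 1: Frank 2, Eve 2, Bob 1. Bob has the fewest and is eliminated.
Round 2: Eve 3, Frank 2. Eve has a majority.

Bob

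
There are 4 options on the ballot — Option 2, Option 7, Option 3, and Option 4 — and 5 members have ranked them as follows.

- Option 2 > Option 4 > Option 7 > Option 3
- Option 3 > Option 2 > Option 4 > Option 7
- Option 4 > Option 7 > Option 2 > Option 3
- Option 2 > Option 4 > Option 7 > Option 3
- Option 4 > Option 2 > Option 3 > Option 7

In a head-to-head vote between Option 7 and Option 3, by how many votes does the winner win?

Ballots ranking Option 7 above Option 3: 3.
Ballots ranking Option 3 above Option 7: 2.
Option 7 wins 3–2, a margin of 1.

1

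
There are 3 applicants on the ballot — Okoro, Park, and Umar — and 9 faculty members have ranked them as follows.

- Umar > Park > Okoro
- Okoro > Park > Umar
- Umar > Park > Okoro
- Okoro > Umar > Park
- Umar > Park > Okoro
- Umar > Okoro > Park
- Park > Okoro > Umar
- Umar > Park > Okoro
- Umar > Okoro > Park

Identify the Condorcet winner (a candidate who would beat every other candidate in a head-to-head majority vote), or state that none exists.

Head-to-head results (9 voters total):
Okoro vs Park: Park wins 5–4.
Okoro vs Umar: Umar wins 6–3.
Park vs Umar: Umar wins 7–2.
Umar beats each rival — Okoro (6–3), Park (7–2) — so Umar is the Condorcet winner.

Umar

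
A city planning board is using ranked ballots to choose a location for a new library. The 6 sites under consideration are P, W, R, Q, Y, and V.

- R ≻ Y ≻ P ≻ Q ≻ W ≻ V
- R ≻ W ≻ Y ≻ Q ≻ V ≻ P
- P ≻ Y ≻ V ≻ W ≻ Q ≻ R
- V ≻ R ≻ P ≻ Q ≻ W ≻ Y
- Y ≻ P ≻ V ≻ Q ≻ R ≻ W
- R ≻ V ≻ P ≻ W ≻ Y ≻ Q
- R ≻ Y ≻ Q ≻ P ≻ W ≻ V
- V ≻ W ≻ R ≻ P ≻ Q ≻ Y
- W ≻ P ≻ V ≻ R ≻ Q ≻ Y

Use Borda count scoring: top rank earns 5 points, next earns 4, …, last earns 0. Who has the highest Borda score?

R

Borda scores:
  P: 3 + 0 + 5 + 3 + 4 + 3 + 2 + 2 + 4 = 26
  W: 1 + 4 + 2 + 1 + 0 + 2 + 1 + 4 + 5 = 20
  R: 5 + 5 + 0 + 4 + 1 + 5 + 5 + 3 + 2 = 30
  Q: 2 + 2 + 1 + 2 + 2 + 0 + 3 + 1 + 1 = 14
  Y: 4 + 3 + 4 + 0 + 5 + 1 + 4 + 0 + 0 = 21
  V: 0 + 1 + 3 + 5 + 3 + 4 + 0 + 5 + 3 = 24
R has the highest total.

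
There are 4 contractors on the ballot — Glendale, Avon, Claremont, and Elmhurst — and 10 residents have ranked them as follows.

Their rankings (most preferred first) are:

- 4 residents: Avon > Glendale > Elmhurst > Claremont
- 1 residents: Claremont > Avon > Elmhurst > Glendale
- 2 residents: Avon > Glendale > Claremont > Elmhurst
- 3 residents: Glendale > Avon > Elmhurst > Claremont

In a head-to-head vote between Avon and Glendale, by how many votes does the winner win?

4

Ballots ranking Avon above Glendale: 4+1+2 = 7.
Ballots ranking Glendale above Avon: 3.
Avon wins 7–3, a margin of 4.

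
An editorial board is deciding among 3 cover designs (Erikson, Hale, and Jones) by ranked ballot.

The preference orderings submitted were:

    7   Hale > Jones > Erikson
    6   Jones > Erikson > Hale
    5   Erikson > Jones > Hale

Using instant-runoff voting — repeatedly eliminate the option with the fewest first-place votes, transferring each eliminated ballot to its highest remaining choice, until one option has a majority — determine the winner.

Round 1: Hale 7, Jones 6, Erikson 5. Erikson has the fewest and is eliminated.
Round 2: Jones 11, Hale 7. Jones has a majority.

Jones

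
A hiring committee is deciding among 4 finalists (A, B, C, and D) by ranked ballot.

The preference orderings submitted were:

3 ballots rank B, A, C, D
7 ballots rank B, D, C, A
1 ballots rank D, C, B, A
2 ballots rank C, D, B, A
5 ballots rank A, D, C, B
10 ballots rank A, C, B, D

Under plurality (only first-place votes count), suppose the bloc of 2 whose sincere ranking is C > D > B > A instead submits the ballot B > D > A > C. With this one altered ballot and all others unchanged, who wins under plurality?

First-place totals with the altered ballot: A 15, B 12, C 0, D 1.
The winner is unchanged: still A.

A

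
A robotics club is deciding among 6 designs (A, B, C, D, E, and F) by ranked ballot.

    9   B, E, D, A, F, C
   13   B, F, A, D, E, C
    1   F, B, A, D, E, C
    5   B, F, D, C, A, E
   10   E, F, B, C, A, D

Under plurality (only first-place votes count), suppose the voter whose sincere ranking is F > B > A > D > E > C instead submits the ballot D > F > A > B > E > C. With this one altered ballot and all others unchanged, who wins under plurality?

First-place totals with the altered ballot: A 0, B 27, C 0, D 1, E 10, F 0.
The winner is unchanged: still B.

B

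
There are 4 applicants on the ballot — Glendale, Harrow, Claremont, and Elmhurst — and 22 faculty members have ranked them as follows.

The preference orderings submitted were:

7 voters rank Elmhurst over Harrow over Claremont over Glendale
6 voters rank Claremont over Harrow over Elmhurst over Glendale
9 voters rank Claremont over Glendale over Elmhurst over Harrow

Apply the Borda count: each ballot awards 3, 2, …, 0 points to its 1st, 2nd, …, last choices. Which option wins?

Claremont

Borda scores:
  Glendale: 7·0 + 6·0 + 9·2 = 18
  Harrow: 7·2 + 6·2 + 9·0 = 26
  Claremont: 7·1 + 6·3 + 9·3 = 52
  Elmhurst: 7·3 + 6·1 + 9·1 = 36
Claremont has the highest total.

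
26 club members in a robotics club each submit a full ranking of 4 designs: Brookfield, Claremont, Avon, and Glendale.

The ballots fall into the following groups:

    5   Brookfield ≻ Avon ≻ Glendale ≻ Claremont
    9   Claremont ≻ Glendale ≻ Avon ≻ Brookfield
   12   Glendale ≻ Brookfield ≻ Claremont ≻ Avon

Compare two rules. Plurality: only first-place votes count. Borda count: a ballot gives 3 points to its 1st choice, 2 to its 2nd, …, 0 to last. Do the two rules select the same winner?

Yes

Plurality first-place counts: Brookfield 5, Claremont 9, Avon 0, Glendale 12 → Glendale.
Borda totals: Brookfield 39, Claremont 39, Avon 19, Glendale 59 → Glendale.
The two rules agree on Glendale.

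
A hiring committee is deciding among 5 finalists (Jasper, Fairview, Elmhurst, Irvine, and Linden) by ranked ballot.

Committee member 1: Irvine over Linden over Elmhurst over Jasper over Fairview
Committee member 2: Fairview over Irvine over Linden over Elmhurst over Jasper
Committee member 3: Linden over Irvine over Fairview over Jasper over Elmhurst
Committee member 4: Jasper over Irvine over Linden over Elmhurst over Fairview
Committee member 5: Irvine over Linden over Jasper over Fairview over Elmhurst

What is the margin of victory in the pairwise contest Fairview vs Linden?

3

Ballots ranking Fairview above Linden: 1.
Ballots ranking Linden above Fairview: 4.
Linden wins 4–1, a margin of 3.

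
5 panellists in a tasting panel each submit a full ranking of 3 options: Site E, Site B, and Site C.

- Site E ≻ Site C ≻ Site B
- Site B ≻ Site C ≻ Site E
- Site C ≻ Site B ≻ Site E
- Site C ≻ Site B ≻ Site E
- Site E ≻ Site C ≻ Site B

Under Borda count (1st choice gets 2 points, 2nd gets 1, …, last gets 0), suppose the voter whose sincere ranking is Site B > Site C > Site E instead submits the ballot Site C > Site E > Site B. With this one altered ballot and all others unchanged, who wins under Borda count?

Borda totals with the altered ballot: Site E 5, Site B 2, Site C 8.
The winner is unchanged: still Site C.

Site C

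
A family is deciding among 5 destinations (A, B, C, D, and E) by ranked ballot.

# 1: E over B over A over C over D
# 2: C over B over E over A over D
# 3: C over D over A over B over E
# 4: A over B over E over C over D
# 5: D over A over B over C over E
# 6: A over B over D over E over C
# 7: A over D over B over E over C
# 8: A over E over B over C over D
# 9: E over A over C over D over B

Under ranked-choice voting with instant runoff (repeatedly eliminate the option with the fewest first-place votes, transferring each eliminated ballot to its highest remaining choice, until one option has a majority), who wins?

A

Round 1: A 4, C 2, E 2, D 1, B 0. B has the fewest and is eliminated.
Round 2: A 4, C 2, E 2, D 1. D has the fewest and is eliminated.
Round 3: A 5, C 2, E 2. A has a majority.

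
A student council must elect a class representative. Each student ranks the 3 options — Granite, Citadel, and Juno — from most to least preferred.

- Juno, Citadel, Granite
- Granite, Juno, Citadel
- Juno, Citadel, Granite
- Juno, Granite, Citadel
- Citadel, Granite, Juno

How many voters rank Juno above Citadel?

Ballots ranking Juno above Citadel: 4.
Ballots ranking Citadel above Juno: 1.
So 4 of 5 voters prefer Juno to Citadel.

4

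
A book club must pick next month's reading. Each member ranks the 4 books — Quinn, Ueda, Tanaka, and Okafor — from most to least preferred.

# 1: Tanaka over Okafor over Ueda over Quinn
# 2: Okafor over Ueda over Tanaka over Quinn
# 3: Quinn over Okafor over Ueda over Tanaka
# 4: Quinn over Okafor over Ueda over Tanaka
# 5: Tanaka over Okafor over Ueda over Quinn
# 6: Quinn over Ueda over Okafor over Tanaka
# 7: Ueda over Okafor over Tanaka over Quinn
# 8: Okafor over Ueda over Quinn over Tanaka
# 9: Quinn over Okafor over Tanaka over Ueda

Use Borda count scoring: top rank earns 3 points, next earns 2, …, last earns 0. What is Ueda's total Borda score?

13

Borda scores:
  Quinn: 0 + 0 + 3 + 3 + 0 + 3 + 0 + 1 + 3 = 13
  Ueda: 1 + 2 + 1 + 1 + 1 + 2 + 3 + 2 + 0 = 13
  Tanaka: 3 + 1 + 0 + 0 + 3 + 0 + 1 + 0 + 1 = 9
  Okafor: 2 + 3 + 2 + 2 + 2 + 1 + 2 + 3 + 2 = 19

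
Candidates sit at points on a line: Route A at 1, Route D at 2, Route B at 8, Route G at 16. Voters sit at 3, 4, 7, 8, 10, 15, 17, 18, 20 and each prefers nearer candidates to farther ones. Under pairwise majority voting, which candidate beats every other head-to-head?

With single-peaked preferences on a line, the Condorcet winner is the candidate closest to the median voter.
The median voter (position 10) is closest to Route B at 8.
Check: Route B vs Route D — voters closer to Route B: 7 of 9.

Route B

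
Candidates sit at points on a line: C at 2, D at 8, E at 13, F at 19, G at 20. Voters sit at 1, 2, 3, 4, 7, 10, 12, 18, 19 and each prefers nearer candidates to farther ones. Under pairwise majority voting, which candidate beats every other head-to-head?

D

With single-peaked preferences on a line, the Condorcet winner is the candidate closest to the median voter.
The median voter (position 7) is closest to D at 8.
Check: D vs C — voters closer to D: 5 of 9.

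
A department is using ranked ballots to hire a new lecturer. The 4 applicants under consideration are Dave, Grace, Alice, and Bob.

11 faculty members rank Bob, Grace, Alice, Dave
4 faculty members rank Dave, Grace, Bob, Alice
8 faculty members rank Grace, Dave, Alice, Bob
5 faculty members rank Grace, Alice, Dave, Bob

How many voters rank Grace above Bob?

17

Ballots ranking Grace above Bob: 4+8+5 = 17.
Ballots ranking Bob above Grace: 11.
So 17 of 28 voters prefer Grace to Bob.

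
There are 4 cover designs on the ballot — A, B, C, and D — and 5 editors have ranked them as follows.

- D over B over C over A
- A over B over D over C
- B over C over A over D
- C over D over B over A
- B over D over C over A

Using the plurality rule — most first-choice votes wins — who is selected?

First-place vote totals:
  A: 1
  B: 2
  C: 1
  D: 1
B has the most first-place votes.

B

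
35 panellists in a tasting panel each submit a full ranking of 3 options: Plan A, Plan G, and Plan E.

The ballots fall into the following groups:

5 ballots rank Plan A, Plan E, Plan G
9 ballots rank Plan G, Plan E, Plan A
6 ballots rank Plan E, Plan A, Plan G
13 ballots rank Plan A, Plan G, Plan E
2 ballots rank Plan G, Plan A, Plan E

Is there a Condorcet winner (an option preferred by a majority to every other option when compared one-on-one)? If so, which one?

Plan A

Head-to-head results (35 voters total):
Plan A vs Plan G: Plan A wins 24–11.
Plan A vs Plan E: Plan A wins 20–15.
Plan G vs Plan E: Plan G wins 24–11.
Plan A beats each rival — Plan G (24–11), Plan E (20–15) — so Plan A is the Condorcet winner.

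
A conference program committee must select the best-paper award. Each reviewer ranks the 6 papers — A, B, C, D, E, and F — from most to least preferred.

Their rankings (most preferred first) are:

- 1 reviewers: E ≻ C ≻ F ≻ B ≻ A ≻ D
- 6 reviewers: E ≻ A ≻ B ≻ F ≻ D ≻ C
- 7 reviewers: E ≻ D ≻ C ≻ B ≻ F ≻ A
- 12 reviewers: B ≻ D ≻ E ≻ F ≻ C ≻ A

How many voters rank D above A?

Ballots ranking D above A: 7+12 = 19.
Ballots ranking A above D: 1+6 = 7.
So 19 of 26 voters prefer D to A.

19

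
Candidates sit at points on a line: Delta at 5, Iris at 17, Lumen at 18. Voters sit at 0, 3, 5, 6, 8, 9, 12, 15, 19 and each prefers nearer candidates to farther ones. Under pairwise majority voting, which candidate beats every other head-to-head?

Delta

With single-peaked preferences on a line, the Condorcet winner is the candidate closest to the median voter.
The median voter (position 8) is closest to Delta at 5.
Check: Delta vs Lumen — voters closer to Delta: 6 of 9.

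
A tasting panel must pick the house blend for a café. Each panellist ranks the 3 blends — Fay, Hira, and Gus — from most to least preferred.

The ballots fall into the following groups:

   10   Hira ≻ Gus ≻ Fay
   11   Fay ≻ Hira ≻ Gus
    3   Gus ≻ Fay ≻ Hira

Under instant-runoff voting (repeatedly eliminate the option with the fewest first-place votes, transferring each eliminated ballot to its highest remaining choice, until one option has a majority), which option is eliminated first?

Round 1: Fay 11, Hira 10, Gus 3. Gus has the fewest and is eliminated.
Round 2: Fay 14, Hira 10. Fay has a majority.

Gus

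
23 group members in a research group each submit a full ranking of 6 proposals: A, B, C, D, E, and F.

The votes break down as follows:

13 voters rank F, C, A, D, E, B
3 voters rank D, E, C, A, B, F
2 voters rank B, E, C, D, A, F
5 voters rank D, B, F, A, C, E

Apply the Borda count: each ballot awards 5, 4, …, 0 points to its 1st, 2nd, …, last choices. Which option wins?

Borda scores:
  A: 13·3 + 3·2 + 2·1 + 5·2 = 57
  B: 13·0 + 3·1 + 2·5 + 5·4 = 33
  C: 13·4 + 3·3 + 2·3 + 5·1 = 72
  D: 13·2 + 3·5 + 2·2 + 5·5 = 70
  E: 13·1 + 3·4 + 2·4 + 5·0 = 33
  F: 13·5 + 3·0 + 2·0 + 5·3 = 80
F has the highest total.

F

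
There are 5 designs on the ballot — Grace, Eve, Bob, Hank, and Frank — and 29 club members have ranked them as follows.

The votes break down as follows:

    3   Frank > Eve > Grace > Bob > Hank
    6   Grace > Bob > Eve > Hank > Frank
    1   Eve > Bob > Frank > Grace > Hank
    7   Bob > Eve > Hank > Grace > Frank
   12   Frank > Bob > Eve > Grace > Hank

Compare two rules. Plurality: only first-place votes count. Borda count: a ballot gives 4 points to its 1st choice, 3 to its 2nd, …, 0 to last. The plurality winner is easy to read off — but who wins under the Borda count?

Plurality first-place counts: Grace 6, Eve 1, Bob 7, Hank 0, Frank 15 → Frank.
Borda totals: Grace 50, Eve 70, Bob 88, Hank 20, Frank 62 → Bob.

Bob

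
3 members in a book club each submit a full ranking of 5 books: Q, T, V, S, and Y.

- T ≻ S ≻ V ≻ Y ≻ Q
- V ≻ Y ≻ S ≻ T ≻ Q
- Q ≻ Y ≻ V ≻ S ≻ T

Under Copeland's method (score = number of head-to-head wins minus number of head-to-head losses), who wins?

V

Pairwise results:
  Q vs T: T wins 2–1.
  Q vs V: V wins 2–1.
  Q vs S: S wins 2–1.
  Q vs Y: Y wins 2–1.
  T vs V: V wins 2–1.
  T vs S: S wins 2–1.
  T vs Y: Y wins 2–1.
  V vs S: V wins 2–1.
  V vs Y: V wins 2–1.
  S vs Y: Y wins 2–1.
Copeland scores (wins − losses):
  Q: 0 − 4 = -4
  T: 1 − 3 = -2
  V: 4 − 0 = 4
  S: 2 − 2 = 0
  Y: 3 − 1 = 2
V has the best Copeland score.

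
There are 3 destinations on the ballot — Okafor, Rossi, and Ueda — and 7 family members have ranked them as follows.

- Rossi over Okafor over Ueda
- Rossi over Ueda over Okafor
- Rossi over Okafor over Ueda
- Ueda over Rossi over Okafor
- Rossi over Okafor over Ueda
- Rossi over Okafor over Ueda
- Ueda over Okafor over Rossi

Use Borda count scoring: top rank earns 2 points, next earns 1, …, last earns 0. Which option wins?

Borda scores:
  Okafor: 1 + 0 + 1 + 0 + 1 + 1 + 1 = 5
  Rossi: 2 + 2 + 2 + 1 + 2 + 2 + 0 = 11
  Ueda: 0 + 1 + 0 + 2 + 0 + 0 + 2 = 5
Rossi has the highest total.

Rossi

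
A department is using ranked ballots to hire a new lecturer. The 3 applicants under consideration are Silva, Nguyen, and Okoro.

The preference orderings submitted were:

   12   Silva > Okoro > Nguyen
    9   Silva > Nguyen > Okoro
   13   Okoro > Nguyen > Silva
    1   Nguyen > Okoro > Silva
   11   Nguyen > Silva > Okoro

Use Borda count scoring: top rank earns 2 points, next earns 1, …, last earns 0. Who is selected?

Silva

Borda scores:
  Silva: 12·2 + 9·2 + 13·0 + 0 + 11·1 = 53
  Nguyen: 12·0 + 9·1 + 13·1 + 2 + 11·2 = 46
  Okoro: 12·1 + 9·0 + 13·2 + 1 + 11·0 = 39
Silva has the highest total.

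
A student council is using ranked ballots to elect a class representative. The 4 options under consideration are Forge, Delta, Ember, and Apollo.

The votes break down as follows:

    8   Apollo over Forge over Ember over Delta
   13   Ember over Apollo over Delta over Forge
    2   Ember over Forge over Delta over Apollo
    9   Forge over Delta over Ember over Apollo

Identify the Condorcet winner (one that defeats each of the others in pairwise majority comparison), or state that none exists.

There is no Condorcet winner

Head-to-head results (32 voters total):
Forge vs Delta: Forge wins 19–13.
Forge vs Ember: Forge wins 17–15.
Forge vs Apollo: Apollo wins 21–11.
Delta vs Ember: Ember wins 23–9.
Delta vs Apollo: Apollo wins 21–11.
Ember vs Apollo: Ember wins 24–8.
No candidate beats all others: Forge beats Ember beats Apollo beats Forge, a majority cycle.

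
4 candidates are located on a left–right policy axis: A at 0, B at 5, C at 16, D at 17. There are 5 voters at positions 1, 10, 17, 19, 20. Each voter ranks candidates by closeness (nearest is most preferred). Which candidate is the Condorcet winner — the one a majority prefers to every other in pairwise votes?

D

With single-peaked preferences on a line, the Condorcet winner is the candidate closest to the median voter.
The median voter (position 17) is closest to D at 17.
Check: D vs A — voters closer to D: 4 of 5.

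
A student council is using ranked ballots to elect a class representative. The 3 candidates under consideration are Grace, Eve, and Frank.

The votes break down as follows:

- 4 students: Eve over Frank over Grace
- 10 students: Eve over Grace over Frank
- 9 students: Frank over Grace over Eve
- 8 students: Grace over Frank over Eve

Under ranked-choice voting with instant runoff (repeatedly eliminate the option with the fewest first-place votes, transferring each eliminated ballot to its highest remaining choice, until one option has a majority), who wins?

Frank

Round 1: Eve 14, Frank 9, Grace 8. Grace has the fewest and is eliminated.
Round 2: Frank 17, Eve 14. Frank has a majority.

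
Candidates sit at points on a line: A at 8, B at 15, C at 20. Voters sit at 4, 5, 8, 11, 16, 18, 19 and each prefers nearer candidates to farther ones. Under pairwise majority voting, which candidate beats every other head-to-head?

With single-peaked preferences on a line, the Condorcet winner is the candidate closest to the median voter.
The median voter (position 11) is closest to A at 8.
Check: A vs B — voters closer to A: 4 of 7.

A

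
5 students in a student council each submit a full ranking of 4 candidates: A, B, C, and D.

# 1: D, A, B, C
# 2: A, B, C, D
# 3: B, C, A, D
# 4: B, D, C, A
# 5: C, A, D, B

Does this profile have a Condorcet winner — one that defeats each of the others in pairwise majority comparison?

No

Head-to-head results (5 voters total):
A vs B: A wins 3–2.
A vs C: C wins 3–2.
A vs D: A wins 3–2.
B vs C: B wins 4–1.
B vs D: B wins 3–2.
C vs D: C wins 3–2.
No candidate beats all others: A beats B beats C beats A, a majority cycle.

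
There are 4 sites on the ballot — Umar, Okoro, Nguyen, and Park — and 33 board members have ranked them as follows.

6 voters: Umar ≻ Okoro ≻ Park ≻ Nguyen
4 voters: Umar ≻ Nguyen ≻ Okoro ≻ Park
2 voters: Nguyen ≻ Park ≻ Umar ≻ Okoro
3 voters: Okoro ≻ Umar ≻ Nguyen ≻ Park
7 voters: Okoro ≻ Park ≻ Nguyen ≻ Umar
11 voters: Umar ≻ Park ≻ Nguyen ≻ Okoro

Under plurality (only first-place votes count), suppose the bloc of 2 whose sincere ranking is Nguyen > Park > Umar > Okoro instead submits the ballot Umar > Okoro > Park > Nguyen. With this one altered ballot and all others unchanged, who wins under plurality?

Umar

First-place totals with the altered ballot: Umar 23, Okoro 10, Nguyen 0, Park 0.
The winner is unchanged: still Umar.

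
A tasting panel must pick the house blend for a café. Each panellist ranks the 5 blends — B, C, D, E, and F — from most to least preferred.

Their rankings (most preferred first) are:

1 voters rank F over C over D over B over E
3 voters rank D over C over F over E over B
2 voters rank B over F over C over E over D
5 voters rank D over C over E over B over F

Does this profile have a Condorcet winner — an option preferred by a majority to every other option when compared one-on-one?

Head-to-head results (11 voters total):
B vs C: C wins 9–2.
B vs D: D wins 9–2.
B vs E: E wins 8–3.
B vs F: B wins 7–4.
C vs D: D wins 8–3.
C vs E: C wins 11–0.
C vs F: C wins 8–3.
D vs E: D wins 9–2.
D vs F: D wins 8–3.
E vs F: F wins 6–5.
D beats each rival — B (9–2), C (8–3), E (9–2), F (8–3) — so D is the Condorcet winner.

Yes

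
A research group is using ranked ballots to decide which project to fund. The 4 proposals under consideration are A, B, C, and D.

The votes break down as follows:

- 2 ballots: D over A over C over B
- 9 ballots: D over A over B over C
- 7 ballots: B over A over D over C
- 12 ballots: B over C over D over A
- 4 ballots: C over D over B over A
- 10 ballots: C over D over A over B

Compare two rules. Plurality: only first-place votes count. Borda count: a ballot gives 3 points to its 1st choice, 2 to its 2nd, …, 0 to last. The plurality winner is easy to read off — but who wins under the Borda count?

D

Plurality first-place counts: A 0, B 19, C 14, D 11 → B.
Borda totals: A 46, B 70, C 68, D 80 → D.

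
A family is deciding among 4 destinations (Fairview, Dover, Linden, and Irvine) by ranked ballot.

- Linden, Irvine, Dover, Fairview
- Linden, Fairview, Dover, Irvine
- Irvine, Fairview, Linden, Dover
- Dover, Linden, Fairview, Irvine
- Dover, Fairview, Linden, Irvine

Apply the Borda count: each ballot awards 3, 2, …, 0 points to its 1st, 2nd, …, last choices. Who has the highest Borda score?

Linden

Borda scores:
  Fairview: 0 + 2 + 2 + 1 + 2 = 7
  Dover: 1 + 1 + 0 + 3 + 3 = 8
  Linden: 3 + 3 + 1 + 2 + 1 = 10
  Irvine: 2 + 0 + 3 + 0 + 0 = 5
Linden has the highest total.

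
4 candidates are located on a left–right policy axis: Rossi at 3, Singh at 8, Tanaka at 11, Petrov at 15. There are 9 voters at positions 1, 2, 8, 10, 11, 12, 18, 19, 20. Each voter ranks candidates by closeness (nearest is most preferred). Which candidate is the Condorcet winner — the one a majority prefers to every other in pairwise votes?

Tanaka

With single-peaked preferences on a line, the Condorcet winner is the candidate closest to the median voter.
The median voter (position 11) is closest to Tanaka at 11.
Check: Tanaka vs Singh — voters closer to Tanaka: 6 of 9.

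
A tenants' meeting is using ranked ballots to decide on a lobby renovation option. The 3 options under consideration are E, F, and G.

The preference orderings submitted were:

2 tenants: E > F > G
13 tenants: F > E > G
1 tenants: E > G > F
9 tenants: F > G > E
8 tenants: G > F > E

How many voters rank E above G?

Ballots ranking E above G: 2+13+1 = 16.
Ballots ranking G above E: 9+8 = 17.
So 16 of 33 voters prefer E to G.

16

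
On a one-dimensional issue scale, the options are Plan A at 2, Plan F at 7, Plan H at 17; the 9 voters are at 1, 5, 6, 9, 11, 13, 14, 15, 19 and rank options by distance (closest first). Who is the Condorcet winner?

Plan F

With single-peaked preferences on a line, the Condorcet winner is the candidate closest to the median voter.
The median voter (position 11) is closest to Plan F at 7.
Check: Plan F vs Plan A — voters closer to Plan F: 8 of 9.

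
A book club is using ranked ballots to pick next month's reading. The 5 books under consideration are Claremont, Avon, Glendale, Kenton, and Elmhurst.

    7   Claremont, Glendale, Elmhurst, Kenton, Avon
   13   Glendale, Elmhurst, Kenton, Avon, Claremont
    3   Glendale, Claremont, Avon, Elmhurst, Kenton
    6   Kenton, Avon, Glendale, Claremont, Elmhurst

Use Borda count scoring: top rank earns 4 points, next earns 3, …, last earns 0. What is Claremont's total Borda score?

43

Borda scores:
  Claremont: 7·4 + 13·0 + 3·3 + 6·1 = 43
  Avon: 7·0 + 13·1 + 3·2 + 6·3 = 37
  Glendale: 7·3 + 13·4 + 3·4 + 6·2 = 97
  Kenton: 7·1 + 13·2 + 3·0 + 6·4 = 57
  Elmhurst: 7·2 + 13·3 + 3·1 + 6·0 = 56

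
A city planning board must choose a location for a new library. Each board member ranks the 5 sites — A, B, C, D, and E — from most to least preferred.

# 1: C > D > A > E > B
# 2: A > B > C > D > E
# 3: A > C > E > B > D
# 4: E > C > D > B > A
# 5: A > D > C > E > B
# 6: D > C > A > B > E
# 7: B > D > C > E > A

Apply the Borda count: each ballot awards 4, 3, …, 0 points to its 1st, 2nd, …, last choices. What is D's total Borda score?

16

Borda scores:
  A: 2 + 4 + 4 + 0 + 4 + 2 + 0 = 16
  B: 0 + 3 + 1 + 1 + 0 + 1 + 4 = 10
  C: 4 + 2 + 3 + 3 + 2 + 3 + 2 = 19
  D: 3 + 1 + 0 + 2 + 3 + 4 + 3 = 16
  E: 1 + 0 + 2 + 4 + 1 + 0 + 1 = 9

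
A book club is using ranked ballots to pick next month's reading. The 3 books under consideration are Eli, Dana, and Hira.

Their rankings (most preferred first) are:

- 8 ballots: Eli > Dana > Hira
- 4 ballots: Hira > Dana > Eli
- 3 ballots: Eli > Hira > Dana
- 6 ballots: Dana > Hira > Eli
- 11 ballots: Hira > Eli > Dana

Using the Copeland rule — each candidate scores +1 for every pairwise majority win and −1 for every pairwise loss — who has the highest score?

Pairwise results:
  Eli vs Dana: Eli wins 22–10.
  Eli vs Hira: Hira wins 21–11.
  Dana vs Hira: Hira wins 18–14.
Copeland scores (wins − losses):
  Eli: 1 − 1 = 0
  Dana: 0 − 2 = -2
  Hira: 2 − 0 = 2
Hira has the best Copeland score.

Hira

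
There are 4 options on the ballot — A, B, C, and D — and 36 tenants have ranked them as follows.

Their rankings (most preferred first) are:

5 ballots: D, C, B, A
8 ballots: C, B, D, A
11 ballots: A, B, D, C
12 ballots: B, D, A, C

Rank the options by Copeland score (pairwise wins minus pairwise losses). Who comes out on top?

B

Pairwise results:
  A vs B: B wins 25–11.
  A vs C: A wins 23–13.
  A vs D: D wins 25–11.
  B vs C: B wins 23–13.
  B vs D: B wins 31–5.
  C vs D: D wins 28–8.
Copeland scores (wins − losses):
  A: 1 − 2 = -1
  B: 3 − 0 = 3
  C: 0 − 3 = -3
  D: 2 − 1 = 1
B has the best Copeland score.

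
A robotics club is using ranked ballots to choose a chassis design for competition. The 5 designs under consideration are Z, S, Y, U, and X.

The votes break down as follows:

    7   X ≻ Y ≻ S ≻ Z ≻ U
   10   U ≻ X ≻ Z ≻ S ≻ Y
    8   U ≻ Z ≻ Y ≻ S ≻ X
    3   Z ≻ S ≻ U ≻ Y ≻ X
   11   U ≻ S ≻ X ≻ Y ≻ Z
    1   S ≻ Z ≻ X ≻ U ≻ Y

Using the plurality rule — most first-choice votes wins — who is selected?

First-place vote totals:
  Z: 3
  S: 1
  Y: 0
  U: 29
  X: 7
U has the most first-place votes.

U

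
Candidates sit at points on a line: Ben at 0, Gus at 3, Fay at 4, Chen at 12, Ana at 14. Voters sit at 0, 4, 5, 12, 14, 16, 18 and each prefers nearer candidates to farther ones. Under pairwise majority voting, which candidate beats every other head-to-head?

With single-peaked preferences on a line, the Condorcet winner is the candidate closest to the median voter.
The median voter (position 12) is closest to Chen at 12.
Check: Chen vs Fay — voters closer to Chen: 4 of 7.

Chen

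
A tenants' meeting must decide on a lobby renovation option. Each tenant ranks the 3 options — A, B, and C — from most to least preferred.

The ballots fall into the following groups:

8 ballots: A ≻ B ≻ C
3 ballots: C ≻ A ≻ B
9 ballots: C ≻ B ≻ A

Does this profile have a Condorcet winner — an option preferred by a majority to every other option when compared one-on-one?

Yes

Head-to-head results (20 voters total):
A vs B: A wins 11–9.
A vs C: C wins 12–8.
B vs C: C wins 12–8.
C beats each rival — A (12–8), B (12–8) — so C is the Condorcet winner.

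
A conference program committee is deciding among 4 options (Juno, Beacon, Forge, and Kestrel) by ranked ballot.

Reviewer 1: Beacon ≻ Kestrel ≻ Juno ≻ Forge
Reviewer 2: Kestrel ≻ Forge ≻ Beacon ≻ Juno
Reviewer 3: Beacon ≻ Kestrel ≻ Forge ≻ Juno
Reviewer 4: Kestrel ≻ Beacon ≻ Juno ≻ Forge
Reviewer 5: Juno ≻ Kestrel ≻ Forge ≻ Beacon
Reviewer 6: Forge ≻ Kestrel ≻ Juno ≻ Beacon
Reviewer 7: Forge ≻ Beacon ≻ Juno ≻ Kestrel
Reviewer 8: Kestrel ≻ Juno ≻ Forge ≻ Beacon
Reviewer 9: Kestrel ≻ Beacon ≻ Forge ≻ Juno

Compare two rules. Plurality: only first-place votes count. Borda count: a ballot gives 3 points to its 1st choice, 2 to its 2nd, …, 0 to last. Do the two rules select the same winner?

Plurality first-place counts: Juno 1, Beacon 2, Forge 2, Kestrel 4 → Kestrel.
Borda totals: Juno 9, Beacon 13, Forge 12, Kestrel 20 → Kestrel.
The two rules agree on Kestrel.

Yes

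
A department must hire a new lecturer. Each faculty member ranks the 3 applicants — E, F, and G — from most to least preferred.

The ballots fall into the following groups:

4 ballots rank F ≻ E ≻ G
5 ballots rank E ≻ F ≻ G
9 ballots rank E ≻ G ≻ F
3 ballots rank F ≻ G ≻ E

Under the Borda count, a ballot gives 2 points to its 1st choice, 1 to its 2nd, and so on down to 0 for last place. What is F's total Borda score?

Borda scores:
  E: 4·1 + 5·2 + 9·2 + 3·0 = 32
  F: 4·2 + 5·1 + 9·0 + 3·2 = 19
  G: 4·0 + 5·0 + 9·1 + 3·1 = 12

19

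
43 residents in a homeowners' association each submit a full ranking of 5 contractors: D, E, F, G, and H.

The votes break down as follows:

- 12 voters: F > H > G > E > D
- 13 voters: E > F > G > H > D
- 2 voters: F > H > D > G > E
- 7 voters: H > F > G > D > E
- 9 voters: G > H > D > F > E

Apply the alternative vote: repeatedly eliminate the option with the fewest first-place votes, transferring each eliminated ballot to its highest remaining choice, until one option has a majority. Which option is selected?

Round 1: F 14, E 13, G 9, H 7, D 0. D has the fewest and is eliminated.
Round 2: F 14, E 13, G 9, H 7. H has the fewest and is eliminated.
Round 3: F 21, E 13, G 9. G has the fewest and is eliminated.
Round 4: F 30, E 13. F has a majority.

F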